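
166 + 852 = 1018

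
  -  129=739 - 868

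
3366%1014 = 324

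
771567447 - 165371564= 606195883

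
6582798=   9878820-3296022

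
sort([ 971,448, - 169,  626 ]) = [ - 169 , 448,626,971]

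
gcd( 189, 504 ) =63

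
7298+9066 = 16364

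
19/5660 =19/5660= 0.00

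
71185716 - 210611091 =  - 139425375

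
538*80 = 43040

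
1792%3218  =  1792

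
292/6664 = 73/1666 = 0.04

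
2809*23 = 64607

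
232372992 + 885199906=1117572898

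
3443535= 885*3891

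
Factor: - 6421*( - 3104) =19930784 = 2^5*97^1*6421^1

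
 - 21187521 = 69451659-90639180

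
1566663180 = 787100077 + 779563103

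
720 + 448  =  1168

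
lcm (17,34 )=34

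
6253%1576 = 1525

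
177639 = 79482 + 98157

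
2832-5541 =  - 2709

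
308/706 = 154/353 =0.44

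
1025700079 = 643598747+382101332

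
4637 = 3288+1349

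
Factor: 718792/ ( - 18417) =-2^3 * 3^( - 1) *7^(- 1)*877^ (-1) * 89849^1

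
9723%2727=1542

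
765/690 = 1  +  5/46 = 1.11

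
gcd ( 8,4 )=4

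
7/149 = 7/149 = 0.05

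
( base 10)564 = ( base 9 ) 686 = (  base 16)234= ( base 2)1000110100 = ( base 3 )202220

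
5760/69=1920/23  =  83.48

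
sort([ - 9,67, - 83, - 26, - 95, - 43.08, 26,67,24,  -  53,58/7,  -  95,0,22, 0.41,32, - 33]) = [ - 95, - 95, - 83, - 53,  -  43.08, - 33,  -  26,-9,0,0.41,58/7,22, 24, 26, 32,67, 67]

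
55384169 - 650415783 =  - 595031614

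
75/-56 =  - 2 + 37/56 = - 1.34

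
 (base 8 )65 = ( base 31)1m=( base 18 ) 2h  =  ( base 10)53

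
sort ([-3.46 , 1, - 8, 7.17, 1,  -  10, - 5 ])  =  [ - 10, - 8, - 5, -3.46, 1,  1,7.17 ]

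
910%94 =64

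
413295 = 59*7005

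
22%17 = 5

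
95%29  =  8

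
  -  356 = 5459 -5815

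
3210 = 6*535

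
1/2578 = 1/2578 = 0.00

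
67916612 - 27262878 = 40653734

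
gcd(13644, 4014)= 18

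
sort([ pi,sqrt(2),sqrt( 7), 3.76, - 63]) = [ - 63, sqrt( 2), sqrt (7 ), pi, 3.76 ] 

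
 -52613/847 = - 4783/77 =-62.12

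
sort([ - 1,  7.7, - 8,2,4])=[ - 8,-1,2,  4, 7.7]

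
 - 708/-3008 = 177/752 = 0.24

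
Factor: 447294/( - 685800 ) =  - 587/900 = - 2^(-2)*3^( - 2)*5^( - 2)*587^1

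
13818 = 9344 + 4474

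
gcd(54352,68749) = 1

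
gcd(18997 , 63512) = 1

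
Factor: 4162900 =2^2 * 5^2*7^1*19^1*313^1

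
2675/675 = 107/27=3.96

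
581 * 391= 227171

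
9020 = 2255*4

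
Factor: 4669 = 7^1*23^1*29^1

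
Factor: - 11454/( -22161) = 2^1*23^1*89^( - 1) = 46/89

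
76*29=2204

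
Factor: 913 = 11^1*83^1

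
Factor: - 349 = - 349^1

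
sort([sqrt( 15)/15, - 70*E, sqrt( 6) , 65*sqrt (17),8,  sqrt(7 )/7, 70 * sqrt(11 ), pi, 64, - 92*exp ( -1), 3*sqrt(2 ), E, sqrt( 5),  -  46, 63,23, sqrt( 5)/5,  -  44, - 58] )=[ - 70*  E, - 58, - 46, - 44, - 92*exp(-1 ), sqrt(15)/15,  sqrt( 7 )/7,sqrt( 5)/5 , sqrt (5), sqrt(6 ), E, pi , 3*sqrt(2),8,23, 63,64, 70*sqrt( 11), 65 * sqrt( 17 ) ] 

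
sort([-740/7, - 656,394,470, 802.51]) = [-656 , - 740/7 , 394, 470,802.51] 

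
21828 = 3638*6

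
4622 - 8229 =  - 3607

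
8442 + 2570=11012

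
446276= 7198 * 62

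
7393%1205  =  163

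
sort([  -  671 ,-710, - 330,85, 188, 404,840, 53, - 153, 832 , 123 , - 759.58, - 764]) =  [  -  764,  -  759.58, - 710, - 671,-330,  -  153,53, 85,  123, 188,404,  832 , 840]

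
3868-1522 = 2346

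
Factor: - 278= - 2^1*139^1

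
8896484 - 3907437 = 4989047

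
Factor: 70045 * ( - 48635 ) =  - 5^2*71^1 *137^1 * 14009^1 = -  3406638575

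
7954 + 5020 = 12974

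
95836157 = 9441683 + 86394474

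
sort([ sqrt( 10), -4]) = [ - 4 , sqrt(10 ) ] 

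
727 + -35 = 692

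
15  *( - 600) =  - 9000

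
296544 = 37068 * 8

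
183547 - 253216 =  -69669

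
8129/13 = 8129/13 = 625.31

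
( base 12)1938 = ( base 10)3068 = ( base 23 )5I9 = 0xBFC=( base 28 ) 3pg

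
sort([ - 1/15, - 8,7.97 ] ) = [-8, - 1/15,  7.97 ]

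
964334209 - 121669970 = 842664239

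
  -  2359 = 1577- 3936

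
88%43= 2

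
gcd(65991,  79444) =1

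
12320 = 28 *440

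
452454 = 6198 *73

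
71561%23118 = 2207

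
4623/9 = 513+2/3  =  513.67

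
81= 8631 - 8550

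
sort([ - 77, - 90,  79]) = [ - 90, - 77,79]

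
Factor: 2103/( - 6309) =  - 1/3=- 3^(-1)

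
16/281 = 16/281  =  0.06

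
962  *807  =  776334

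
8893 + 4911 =13804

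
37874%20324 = 17550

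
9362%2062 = 1114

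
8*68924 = 551392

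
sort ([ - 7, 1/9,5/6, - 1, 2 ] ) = [- 7, -1, 1/9 , 5/6,2] 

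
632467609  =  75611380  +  556856229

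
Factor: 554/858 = 277/429 = 3^(- 1 )*11^ (  -  1)*13^( - 1)*277^1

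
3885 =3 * 1295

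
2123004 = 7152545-5029541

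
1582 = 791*2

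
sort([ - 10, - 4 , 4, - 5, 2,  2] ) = [ - 10,-5, - 4, 2, 2 , 4]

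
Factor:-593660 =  - 2^2*5^1*29683^1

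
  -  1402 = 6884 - 8286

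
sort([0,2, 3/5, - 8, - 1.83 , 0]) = [ - 8, - 1.83,0,0 , 3/5,2]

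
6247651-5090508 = 1157143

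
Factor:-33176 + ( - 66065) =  - 99241= - 99241^1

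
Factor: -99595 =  - 5^1*19919^1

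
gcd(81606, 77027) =1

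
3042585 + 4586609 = 7629194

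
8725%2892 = 49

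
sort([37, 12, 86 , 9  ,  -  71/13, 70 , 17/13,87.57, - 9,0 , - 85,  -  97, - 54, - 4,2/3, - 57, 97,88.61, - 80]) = [ - 97,  -  85,  -  80 , - 57,-54, -9, - 71/13, - 4 , 0, 2/3, 17/13 , 9, 12, 37,70,86, 87.57 , 88.61,97]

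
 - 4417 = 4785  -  9202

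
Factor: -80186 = -2^1*40093^1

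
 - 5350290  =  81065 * ( - 66) 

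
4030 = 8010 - 3980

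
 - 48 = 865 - 913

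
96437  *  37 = 3568169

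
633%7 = 3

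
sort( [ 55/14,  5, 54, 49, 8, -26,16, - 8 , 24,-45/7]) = [  -  26 , - 8, - 45/7 , 55/14,5,8,16,24,49,54]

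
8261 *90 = 743490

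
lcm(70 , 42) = 210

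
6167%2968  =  231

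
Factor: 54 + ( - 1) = 53 = 53^1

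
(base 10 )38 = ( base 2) 100110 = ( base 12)32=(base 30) 18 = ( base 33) 15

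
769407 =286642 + 482765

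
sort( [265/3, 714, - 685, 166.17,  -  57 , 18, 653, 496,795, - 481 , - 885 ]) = [  -  885, - 685, - 481, - 57, 18, 265/3, 166.17,496,653 , 714, 795]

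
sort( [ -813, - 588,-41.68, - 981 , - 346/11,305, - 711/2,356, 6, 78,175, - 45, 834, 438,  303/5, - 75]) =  [-981, - 813, - 588, - 711/2,-75, - 45 ,-41.68 ,- 346/11, 6,303/5,78,  175,305,  356,  438, 834 ]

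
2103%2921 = 2103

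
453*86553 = 39208509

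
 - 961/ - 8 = 120 + 1/8 = 120.12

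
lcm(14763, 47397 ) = 900543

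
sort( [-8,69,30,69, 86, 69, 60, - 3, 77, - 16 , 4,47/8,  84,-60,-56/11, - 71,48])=[ - 71, - 60, - 16, - 8, - 56/11, - 3, 4,47/8,30 , 48,60 , 69,69,69,77,84,86 ] 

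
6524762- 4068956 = 2455806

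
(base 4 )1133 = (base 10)95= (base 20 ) 4f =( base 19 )50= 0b1011111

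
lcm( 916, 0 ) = 0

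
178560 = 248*720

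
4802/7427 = 686/1061 = 0.65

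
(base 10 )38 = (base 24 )1e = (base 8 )46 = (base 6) 102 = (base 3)1102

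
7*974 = 6818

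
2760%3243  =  2760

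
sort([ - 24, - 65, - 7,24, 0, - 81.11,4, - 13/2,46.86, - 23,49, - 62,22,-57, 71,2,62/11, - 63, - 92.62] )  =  [-92.62,- 81.11, - 65, - 63, - 62, - 57 , - 24, - 23,-7, - 13/2, 0,2, 4, 62/11,22,24, 46.86 , 49,71]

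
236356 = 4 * 59089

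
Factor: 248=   2^3*31^1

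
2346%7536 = 2346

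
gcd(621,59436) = 9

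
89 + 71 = 160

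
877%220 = 217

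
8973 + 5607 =14580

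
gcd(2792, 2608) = 8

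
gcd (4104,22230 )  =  342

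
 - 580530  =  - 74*7845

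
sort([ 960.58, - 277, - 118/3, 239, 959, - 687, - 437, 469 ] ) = [-687, - 437, - 277, - 118/3 , 239 , 469 , 959,960.58 ]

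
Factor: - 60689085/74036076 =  - 20229695/24678692 = -2^(-2) * 5^1 * 449^1 * 1523^( - 1)*4051^(-1 )*9011^1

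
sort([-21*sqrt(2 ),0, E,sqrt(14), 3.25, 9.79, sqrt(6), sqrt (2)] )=[ - 21 * sqrt(2),  0, sqrt(2), sqrt(6 ),E, 3.25, sqrt( 14 ), 9.79] 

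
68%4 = 0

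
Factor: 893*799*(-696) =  -496600872  =  - 2^3 *3^1*17^1*19^1*29^1*47^2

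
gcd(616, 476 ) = 28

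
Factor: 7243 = 7243^1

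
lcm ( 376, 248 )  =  11656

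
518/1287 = 518/1287 = 0.40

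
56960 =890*64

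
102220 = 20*5111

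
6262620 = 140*44733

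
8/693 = 8/693 =0.01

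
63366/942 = 67+42/157 = 67.27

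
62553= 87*719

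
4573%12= 1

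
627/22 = 57/2 = 28.50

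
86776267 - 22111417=64664850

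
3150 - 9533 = -6383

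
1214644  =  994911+219733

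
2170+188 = 2358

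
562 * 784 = 440608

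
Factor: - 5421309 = -3^1 * 47^1*38449^1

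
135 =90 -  - 45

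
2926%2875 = 51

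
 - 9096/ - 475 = 9096/475 =19.15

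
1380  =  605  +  775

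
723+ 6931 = 7654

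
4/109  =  4/109 = 0.04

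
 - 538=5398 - 5936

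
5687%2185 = 1317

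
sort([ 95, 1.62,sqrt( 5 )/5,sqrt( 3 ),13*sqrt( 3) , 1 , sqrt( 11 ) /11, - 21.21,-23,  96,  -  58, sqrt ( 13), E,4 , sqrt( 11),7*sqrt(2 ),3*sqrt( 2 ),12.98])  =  [ - 58, - 23, - 21.21,sqrt( 11) /11 , sqrt(5 )/5, 1 , 1.62, sqrt( 3),E , sqrt ( 11 ),  sqrt(13),4, 3*  sqrt(2) , 7  *  sqrt( 2 ), 12.98, 13*sqrt ( 3 ),  95,96] 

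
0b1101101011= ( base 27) 15b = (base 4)31223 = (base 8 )1553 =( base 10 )875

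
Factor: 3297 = 3^1 *7^1*157^1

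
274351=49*5599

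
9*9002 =81018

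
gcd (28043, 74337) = 1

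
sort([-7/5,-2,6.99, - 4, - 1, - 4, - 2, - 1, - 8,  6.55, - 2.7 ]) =[ - 8, - 4, - 4, - 2.7,  -  2, - 2,-7/5, - 1, - 1,  6.55,  6.99 ] 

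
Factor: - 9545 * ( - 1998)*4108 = 78343298280=2^3 * 3^3*5^1 * 13^1*23^1 * 37^1 * 79^1 * 83^1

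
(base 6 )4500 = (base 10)1044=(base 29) 170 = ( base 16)414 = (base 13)624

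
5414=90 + 5324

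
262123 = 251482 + 10641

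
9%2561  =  9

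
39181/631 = 62 + 59/631 = 62.09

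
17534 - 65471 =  - 47937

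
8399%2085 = 59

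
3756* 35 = 131460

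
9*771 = 6939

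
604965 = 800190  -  195225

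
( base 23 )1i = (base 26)1f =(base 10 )41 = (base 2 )101001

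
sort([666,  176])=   [176,666] 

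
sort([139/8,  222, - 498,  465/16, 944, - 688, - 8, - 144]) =[ - 688, - 498,  -  144, - 8, 139/8, 465/16, 222, 944] 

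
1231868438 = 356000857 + 875867581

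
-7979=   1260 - 9239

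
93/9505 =93/9505 = 0.01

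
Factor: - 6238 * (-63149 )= 2^1*3119^1 * 63149^1 = 393923462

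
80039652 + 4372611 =84412263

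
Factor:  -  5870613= - 3^1*7^1*279553^1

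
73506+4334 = 77840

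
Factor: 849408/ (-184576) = - 2^1 * 3^1* 79^1*103^( - 1) = - 474/103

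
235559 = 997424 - 761865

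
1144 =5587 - 4443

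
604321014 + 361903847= 966224861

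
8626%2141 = 62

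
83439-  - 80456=163895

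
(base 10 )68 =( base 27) 2E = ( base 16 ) 44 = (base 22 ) 32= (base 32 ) 24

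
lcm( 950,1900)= 1900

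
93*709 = 65937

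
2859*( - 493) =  - 1409487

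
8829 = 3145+5684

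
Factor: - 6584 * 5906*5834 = - 226855696736 = - 2^5*823^1 * 2917^1 * 2953^1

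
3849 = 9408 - 5559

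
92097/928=92097/928 = 99.24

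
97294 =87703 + 9591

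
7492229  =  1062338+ 6429891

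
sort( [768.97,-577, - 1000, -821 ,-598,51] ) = [ - 1000, - 821, - 598,  -  577, 51, 768.97 ]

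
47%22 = 3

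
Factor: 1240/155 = 2^3 =8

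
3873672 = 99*39128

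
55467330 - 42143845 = 13323485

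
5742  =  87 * 66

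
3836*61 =233996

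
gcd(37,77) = 1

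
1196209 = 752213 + 443996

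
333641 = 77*4333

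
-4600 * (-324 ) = 1490400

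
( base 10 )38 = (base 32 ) 16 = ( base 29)19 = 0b100110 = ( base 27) 1B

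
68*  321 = 21828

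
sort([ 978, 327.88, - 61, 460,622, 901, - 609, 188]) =[ -609,  -  61,188,327.88 , 460,622  ,  901,  978 ] 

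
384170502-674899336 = -290728834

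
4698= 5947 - 1249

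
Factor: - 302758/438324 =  - 151379/219162 = - 2^( - 1 )* 3^(-1) * 36527^( - 1) * 151379^1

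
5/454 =5/454= 0.01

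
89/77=89/77 = 1.16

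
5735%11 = 4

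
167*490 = 81830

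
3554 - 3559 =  - 5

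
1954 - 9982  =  -8028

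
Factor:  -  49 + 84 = 35 = 5^1*7^1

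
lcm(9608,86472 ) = 86472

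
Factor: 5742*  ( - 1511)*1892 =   -  16415298504= - 2^3 *3^2*11^2*29^1*43^1*1511^1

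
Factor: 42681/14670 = 14227/4890 = 2^(- 1 ) * 3^(  -  1)* 5^( -1 ) * 41^1* 163^ (-1)*347^1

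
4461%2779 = 1682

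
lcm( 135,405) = 405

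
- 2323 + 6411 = 4088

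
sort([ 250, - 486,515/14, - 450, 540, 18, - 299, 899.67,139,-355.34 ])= [-486,-450,- 355.34,- 299, 18,515/14,139,  250,540, 899.67] 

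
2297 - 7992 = -5695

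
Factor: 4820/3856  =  2^( - 2)*5^1 = 5/4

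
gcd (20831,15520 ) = 1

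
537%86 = 21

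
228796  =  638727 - 409931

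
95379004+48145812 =143524816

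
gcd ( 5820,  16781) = 97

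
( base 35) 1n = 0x3a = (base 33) 1p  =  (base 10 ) 58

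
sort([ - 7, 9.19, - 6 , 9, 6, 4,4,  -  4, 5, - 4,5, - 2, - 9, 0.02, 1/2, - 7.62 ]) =[ - 9, - 7.62, - 7, - 6, - 4, - 4 , - 2, 0.02, 1/2, 4, 4, 5, 5, 6,  9, 9.19 ] 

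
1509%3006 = 1509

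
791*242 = 191422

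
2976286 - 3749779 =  - 773493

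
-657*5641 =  - 3706137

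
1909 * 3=5727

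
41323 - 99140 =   -  57817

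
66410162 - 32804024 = 33606138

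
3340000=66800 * 50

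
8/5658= 4/2829 =0.00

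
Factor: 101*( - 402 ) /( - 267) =2^1*67^1*89^( - 1) * 101^1 = 13534/89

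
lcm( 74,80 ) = 2960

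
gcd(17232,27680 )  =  16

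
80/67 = 1+ 13/67 = 1.19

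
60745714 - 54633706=6112008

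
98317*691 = 67937047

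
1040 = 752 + 288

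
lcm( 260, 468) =2340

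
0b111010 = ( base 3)2011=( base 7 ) 112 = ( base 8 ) 72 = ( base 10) 58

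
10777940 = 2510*4294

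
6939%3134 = 671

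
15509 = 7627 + 7882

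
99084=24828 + 74256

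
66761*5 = 333805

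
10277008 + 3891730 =14168738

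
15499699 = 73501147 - 58001448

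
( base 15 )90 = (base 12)B3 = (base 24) 5F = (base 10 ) 135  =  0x87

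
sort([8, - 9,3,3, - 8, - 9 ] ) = [  -  9, - 9, - 8,3 , 3,  8 ] 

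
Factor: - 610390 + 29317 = - 581073  =  - 3^1* 29^1*6679^1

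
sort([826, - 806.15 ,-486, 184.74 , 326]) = [  -  806.15, - 486,184.74,326,826] 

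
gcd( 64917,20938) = 1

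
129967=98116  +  31851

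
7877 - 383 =7494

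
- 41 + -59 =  - 100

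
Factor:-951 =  - 3^1*317^1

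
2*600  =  1200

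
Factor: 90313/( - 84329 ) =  - 7^( - 2)*1721^( - 1)*90313^1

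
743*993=737799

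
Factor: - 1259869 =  - 13^1*199^1*487^1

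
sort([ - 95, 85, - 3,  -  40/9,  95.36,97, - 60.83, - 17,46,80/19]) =[  -  95 , - 60.83,-17,  -  40/9, - 3, 80/19,46,85,  95.36,  97 ]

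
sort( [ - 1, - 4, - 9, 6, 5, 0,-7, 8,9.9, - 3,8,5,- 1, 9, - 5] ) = [ - 9, - 7, - 5, - 4,  -  3, - 1, - 1, 0, 5,  5,6, 8,8, 9, 9.9] 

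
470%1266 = 470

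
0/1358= 0 = 0.00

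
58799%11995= 10819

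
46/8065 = 46/8065 = 0.01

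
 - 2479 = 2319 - 4798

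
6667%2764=1139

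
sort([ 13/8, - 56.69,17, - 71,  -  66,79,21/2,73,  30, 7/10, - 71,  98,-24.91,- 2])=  [  -  71, - 71, - 66, - 56.69, - 24.91 , - 2, 7/10, 13/8,21/2, 17,30, 73, 79, 98] 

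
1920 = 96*20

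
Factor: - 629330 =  - 2^1*5^1*13^1*47^1*103^1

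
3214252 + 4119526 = 7333778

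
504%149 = 57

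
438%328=110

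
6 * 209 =1254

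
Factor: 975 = 3^1 * 5^2*13^1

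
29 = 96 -67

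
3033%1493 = 47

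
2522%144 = 74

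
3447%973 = 528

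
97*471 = 45687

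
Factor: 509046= 2^1*3^1*37^1*2293^1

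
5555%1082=145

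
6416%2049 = 269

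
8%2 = 0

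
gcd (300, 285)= 15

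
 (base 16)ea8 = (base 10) 3752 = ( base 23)723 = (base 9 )5128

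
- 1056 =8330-9386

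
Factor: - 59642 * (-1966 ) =2^2*11^1 * 983^1 * 2711^1 = 117256172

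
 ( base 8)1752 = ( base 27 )1A3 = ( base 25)1f2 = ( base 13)5C1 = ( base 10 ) 1002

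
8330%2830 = 2670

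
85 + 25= 110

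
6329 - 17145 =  - 10816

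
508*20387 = 10356596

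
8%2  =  0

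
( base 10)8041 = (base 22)GDB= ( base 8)17551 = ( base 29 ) 9g8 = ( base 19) 1354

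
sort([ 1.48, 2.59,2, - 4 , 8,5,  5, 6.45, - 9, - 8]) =[ - 9, - 8, - 4,1.48, 2,2.59,  5, 5, 6.45,8 ] 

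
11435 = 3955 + 7480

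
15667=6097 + 9570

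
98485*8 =787880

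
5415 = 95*57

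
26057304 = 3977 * 6552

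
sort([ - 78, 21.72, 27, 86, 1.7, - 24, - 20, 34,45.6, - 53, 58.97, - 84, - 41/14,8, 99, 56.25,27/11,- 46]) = [ - 84, - 78, - 53 ,-46, - 24,- 20, - 41/14, 1.7,27/11, 8, 21.72,27 , 34, 45.6, 56.25, 58.97,86,99]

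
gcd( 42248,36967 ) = 5281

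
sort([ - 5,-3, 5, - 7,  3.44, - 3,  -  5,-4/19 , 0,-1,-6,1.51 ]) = [ - 7, - 6, - 5, - 5,-3, - 3, - 1, - 4/19, 0,1.51, 3.44 , 5 ]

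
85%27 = 4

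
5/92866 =5/92866= 0.00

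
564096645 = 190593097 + 373503548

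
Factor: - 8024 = - 2^3 * 17^1*59^1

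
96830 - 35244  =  61586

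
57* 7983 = 455031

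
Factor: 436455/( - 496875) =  - 3^2*5^( - 4)* 61^1 = - 549/625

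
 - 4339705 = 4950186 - 9289891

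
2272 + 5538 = 7810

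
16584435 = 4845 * 3423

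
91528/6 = 15254+2/3  =  15254.67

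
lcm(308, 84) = 924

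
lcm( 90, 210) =630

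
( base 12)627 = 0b1101111111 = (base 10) 895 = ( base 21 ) 20D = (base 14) 47D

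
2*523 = 1046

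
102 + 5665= 5767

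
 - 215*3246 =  - 697890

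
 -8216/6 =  - 1370 + 2/3 = - 1369.33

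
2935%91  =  23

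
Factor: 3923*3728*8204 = 2^6*7^1*233^1*293^1*3923^1 = 119983040576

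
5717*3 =17151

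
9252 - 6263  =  2989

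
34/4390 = 17/2195 = 0.01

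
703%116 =7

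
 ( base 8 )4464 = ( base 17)82A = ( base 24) 424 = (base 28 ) 304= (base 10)2356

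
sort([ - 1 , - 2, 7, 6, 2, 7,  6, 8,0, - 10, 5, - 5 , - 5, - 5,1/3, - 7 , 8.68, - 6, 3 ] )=[-10,- 7, - 6, - 5,  -  5, - 5, - 2, - 1, 0, 1/3, 2,3,5,6,6, 7, 7, 8,8.68 ] 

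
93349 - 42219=51130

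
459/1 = 459 = 459.00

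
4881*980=4783380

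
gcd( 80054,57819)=1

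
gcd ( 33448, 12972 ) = 4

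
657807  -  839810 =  - 182003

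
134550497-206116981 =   -  71566484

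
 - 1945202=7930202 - 9875404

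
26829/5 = 5365 + 4/5 = 5365.80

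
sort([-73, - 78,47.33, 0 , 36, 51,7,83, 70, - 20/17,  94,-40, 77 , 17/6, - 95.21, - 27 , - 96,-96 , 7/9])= [ -96, - 96,-95.21,- 78, - 73, -40, - 27, - 20/17, 0, 7/9, 17/6, 7, 36, 47.33,  51,70,77,83,94]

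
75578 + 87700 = 163278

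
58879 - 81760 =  - 22881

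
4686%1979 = 728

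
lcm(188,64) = 3008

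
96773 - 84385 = 12388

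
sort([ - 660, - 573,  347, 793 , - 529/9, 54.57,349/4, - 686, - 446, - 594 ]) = [-686,-660 ,- 594,-573, - 446 , - 529/9, 54.57, 349/4 , 347 , 793]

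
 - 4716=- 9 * 524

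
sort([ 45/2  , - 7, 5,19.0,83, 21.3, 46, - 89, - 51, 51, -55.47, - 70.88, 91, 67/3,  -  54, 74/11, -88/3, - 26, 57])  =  [- 89,-70.88, - 55.47, - 54, - 51, -88/3, - 26, - 7, 5, 74/11, 19.0, 21.3, 67/3,45/2,46, 51, 57, 83,91 ] 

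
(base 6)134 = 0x3a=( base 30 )1S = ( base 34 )1o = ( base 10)58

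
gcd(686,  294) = 98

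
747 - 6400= - 5653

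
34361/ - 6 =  - 5727  +  1/6= - 5726.83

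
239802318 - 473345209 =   -  233542891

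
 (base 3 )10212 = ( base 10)104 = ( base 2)1101000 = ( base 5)404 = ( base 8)150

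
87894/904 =43947/452 = 97.23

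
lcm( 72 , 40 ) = 360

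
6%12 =6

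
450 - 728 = -278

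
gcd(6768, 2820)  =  564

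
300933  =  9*33437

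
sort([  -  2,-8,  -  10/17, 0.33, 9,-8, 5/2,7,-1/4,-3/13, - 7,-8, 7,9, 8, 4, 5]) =[ - 8, - 8,  -  8,- 7,  -  2, - 10/17,  -  1/4, - 3/13, 0.33 , 5/2 , 4, 5, 7, 7, 8,  9, 9] 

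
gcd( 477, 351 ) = 9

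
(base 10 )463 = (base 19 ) 157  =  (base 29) fs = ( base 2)111001111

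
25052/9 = 2783 + 5/9 = 2783.56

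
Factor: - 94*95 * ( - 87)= 776910=   2^1*3^1*5^1*19^1*29^1*47^1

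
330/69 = 110/23= 4.78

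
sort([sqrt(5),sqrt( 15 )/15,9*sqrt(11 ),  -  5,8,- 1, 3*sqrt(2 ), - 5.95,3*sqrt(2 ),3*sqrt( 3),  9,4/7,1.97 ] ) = [ - 5.95, - 5, - 1, sqrt( 15 ) /15,4/7, 1.97, sqrt ( 5), 3*sqrt(2 ),3*sqrt ( 2 ),3 * sqrt( 3 ),  8,9,9*sqrt( 11) ]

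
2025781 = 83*24407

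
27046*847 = 22907962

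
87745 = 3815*23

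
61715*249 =15367035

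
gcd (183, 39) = 3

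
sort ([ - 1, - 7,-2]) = [-7,-2, - 1 ] 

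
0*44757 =0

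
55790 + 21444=77234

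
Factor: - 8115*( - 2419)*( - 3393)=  - 66605217705= - 3^3*5^1*13^1 *29^1*41^1*59^1*541^1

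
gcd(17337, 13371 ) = 3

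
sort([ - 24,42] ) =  [-24, 42]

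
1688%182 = 50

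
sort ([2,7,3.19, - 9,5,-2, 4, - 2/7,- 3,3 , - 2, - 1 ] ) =[ - 9, - 3, - 2, - 2, - 1, - 2/7, 2, 3, 3.19,4, 5, 7 ]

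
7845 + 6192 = 14037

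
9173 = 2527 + 6646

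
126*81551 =10275426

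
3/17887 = 3/17887 = 0.00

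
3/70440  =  1/23480 = 0.00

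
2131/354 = 6 + 7/354 = 6.02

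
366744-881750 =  - 515006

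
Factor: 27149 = 17^1 * 1597^1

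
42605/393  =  42605/393 = 108.41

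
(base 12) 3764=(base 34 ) 5ec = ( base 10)6268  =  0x187C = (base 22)ckk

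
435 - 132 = 303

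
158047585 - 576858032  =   - 418810447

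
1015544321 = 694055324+321488997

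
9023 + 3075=12098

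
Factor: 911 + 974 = 5^1 * 13^1 * 29^1 = 1885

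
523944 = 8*65493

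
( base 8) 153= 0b1101011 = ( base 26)43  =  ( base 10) 107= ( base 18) 5h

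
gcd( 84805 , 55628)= 1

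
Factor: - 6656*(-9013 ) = 2^9*13^1*9013^1   =  59990528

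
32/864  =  1/27 = 0.04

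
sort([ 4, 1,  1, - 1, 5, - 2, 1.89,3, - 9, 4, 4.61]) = [ - 9, - 2, - 1,1,1 , 1.89,  3, 4, 4, 4.61 , 5]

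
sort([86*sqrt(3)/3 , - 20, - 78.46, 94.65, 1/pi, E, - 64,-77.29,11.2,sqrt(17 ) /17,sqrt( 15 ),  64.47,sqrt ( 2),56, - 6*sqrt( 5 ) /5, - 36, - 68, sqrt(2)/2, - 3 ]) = [ -78.46,  -  77.29, -68,  -  64, - 36,- 20,-3, - 6*sqrt( 5 ) /5, sqrt(17)/17 , 1/pi,sqrt ( 2)/2, sqrt(2 ),E, sqrt(15 ),11.2, 86*sqrt(3 ) /3, 56 , 64.47,  94.65]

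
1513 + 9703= 11216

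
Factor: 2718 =2^1 *3^2*151^1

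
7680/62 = 3840/31 = 123.87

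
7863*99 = 778437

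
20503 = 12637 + 7866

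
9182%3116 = 2950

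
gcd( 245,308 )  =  7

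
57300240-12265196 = 45035044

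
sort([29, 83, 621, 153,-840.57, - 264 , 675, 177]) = [ - 840.57,-264 , 29, 83, 153, 177, 621,675]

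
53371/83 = 643  +  2/83 = 643.02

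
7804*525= 4097100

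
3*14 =42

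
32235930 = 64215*502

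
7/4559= 7/4559 = 0.00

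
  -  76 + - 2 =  - 78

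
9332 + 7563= 16895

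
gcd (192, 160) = 32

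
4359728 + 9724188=14083916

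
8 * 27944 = 223552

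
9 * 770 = 6930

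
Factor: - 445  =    -  5^1*89^1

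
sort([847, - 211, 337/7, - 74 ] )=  [ - 211, -74 , 337/7, 847] 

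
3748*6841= 25640068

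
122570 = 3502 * 35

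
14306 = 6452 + 7854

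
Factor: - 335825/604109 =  - 5^2 * 7^1 * 11^ ( - 1 ) * 19^1*101^1*54919^( - 1 ) 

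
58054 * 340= 19738360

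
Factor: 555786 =2^1*3^2*7^1*11^1*401^1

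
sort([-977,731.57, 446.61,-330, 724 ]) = [-977, - 330,446.61, 724, 731.57] 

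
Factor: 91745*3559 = 5^1* 59^1*311^1*3559^1 = 326520455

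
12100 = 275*44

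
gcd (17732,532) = 4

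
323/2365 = 323/2365 = 0.14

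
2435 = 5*487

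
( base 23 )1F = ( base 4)212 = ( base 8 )46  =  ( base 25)1d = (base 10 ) 38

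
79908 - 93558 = - 13650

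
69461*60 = 4167660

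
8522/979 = 8522/979 = 8.70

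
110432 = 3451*32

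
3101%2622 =479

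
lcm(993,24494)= 73482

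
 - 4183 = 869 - 5052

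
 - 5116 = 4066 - 9182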